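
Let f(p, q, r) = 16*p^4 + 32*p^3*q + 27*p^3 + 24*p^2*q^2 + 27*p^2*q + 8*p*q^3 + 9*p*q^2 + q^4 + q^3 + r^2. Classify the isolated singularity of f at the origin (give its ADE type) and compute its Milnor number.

Type E6, Milnor number mu = 6.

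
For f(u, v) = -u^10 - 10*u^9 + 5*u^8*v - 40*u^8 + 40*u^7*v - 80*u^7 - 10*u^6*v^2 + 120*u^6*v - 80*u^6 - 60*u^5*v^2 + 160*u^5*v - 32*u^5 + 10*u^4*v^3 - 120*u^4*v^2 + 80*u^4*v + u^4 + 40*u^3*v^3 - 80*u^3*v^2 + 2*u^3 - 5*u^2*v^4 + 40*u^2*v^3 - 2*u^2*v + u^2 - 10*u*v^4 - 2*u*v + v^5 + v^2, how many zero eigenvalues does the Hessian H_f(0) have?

The Hessian at 0 is [[2, -2], [-2, 2]] of rank 1; hence corank 1.

1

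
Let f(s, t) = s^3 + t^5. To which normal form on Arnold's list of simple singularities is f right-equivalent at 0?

E_8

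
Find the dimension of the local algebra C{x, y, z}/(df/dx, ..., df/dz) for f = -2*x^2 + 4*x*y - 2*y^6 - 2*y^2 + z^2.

5

The Hessian of f at 0 has rank 2. Corank 1: A-series; mu = 5 gives A_5.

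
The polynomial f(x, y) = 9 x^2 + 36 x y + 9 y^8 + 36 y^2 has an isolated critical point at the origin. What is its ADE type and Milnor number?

Type A_{7}, Milnor number mu = 7.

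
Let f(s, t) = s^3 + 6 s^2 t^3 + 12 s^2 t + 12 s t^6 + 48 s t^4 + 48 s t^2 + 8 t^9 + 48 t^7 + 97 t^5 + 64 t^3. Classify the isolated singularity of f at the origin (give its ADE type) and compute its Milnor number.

Type E8, Milnor number mu = 8.

The Hessian of f at 0 has rank 0. Corank 2; j^3 = (s + 4*t)^3 is a perfect cube, so E-series; the 5-jet and mu = 8 give E_8.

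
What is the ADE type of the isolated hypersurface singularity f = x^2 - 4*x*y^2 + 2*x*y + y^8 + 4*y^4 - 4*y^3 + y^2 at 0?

The Hessian of f at 0 has rank 1. Corank 1: A-series; mu = 7 gives A_7.

A7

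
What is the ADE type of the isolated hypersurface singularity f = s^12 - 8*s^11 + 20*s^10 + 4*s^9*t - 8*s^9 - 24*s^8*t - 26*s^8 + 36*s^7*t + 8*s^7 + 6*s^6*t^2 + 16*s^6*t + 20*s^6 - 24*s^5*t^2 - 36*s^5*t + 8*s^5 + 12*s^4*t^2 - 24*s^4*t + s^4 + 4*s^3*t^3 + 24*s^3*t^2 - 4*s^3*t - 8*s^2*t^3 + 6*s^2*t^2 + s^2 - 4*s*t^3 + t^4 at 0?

A_{3}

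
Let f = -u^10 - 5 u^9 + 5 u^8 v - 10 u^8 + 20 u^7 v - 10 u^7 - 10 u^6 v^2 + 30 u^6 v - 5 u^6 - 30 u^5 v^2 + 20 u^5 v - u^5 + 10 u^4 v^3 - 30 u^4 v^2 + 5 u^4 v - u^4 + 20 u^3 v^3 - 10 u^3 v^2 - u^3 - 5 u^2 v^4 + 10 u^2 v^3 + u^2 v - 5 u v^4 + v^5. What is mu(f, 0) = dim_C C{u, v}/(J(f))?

6

The Hessian of f at 0 has rank 0. Corank 2; j^3 = -u^2*(u - v) has shape L^2 M (L != M), so D-series; mu = 6 gives D_6.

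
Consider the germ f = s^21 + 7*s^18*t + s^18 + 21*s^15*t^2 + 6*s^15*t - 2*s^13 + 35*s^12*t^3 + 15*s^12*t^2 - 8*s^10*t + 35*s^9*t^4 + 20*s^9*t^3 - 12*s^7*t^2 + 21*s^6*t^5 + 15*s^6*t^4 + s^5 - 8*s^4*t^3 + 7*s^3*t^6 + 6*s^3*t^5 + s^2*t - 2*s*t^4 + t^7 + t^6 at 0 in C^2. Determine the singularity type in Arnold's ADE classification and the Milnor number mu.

The Hessian of f at 0 has rank 0. Corank 2; j^3 = s^2*t has shape L^2 M (L != M), so D-series; mu = 7 gives D_7.

Type D_{7}, Milnor number mu = 7.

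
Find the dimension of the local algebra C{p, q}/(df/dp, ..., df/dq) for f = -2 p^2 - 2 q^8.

The Hessian of f at 0 is [[-4, 0], [0, 0]] with rank 1, so corank 1. A Groebner basis of the Jacobian ideal J(f) in C{p,q} is {q^7, p}; counting standard monomials gives mu = 7. Corank 1: A-series; mu = 7 gives A_7.

7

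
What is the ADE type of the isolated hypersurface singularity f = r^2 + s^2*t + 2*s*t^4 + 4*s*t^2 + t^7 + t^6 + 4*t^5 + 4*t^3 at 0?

D_{7}

The Hessian of f at 0 has rank 1. Corank 2; j^3 = t*(s + 2*t)^2 has shape L^2 M (L != M), so D-series; mu = 7 gives D_7.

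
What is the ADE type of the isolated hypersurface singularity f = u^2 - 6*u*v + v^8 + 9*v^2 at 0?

The Hessian of f at 0 has rank 1. Corank 1: A-series; mu = 7 gives A_7.

A7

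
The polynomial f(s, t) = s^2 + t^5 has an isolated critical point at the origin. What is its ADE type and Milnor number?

The Hessian of f at 0 is [[2, 0], [0, 0]] with rank 1, so corank 1. A Groebner basis of the Jacobian ideal J(f) in C{s,t} is {t^4, s}; counting standard monomials gives mu = 4. Corank 1: A-series; mu = 4 gives A_4.

Type A4, Milnor number mu = 4.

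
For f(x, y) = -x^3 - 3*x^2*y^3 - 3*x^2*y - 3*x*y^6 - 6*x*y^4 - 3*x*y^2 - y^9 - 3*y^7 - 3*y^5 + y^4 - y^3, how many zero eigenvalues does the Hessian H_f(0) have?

Hessian at 0 has rank 0.

2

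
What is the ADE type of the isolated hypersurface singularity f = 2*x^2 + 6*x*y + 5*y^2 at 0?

A1

The Hessian of f at 0 is [[4, 6], [6, 10]] with rank 2, so corank 0. A Groebner basis of the Jacobian ideal J(f) in C{x,y} is {x, y}; counting standard monomials gives mu = 1. Corank 0: nondegenerate Morse point, so A_1.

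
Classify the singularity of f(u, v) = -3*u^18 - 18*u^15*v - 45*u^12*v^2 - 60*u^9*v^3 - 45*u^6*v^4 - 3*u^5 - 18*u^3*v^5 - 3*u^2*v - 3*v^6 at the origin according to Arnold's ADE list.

The Hessian of f at 0 has rank 0. Corank 2; j^3 = -3*u^2*v has shape L^2 M (L != M), so D-series; mu = 7 gives D_7.

D_7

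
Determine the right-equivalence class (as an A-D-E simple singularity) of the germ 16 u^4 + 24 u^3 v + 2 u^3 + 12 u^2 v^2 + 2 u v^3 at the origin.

E_7

The Hessian of f at 0 has rank 0. Corank 2; j^3 = 2*u^3 is a perfect cube, so E-series; the 4-jet and mu = 7 give E_7.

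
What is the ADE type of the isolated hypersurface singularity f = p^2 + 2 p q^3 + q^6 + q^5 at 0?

A4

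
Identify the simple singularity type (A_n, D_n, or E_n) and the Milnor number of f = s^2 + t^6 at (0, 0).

Type A_{5}, Milnor number mu = 5.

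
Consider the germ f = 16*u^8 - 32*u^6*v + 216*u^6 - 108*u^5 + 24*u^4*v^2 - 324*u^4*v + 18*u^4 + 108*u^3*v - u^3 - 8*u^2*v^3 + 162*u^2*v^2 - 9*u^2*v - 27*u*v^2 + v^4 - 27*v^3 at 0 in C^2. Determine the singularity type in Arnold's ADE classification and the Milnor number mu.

Type E_{6}, Milnor number mu = 6.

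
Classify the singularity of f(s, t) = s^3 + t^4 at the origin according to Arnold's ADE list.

The Hessian of f at 0 is [[0, 0], [0, 0]] with rank 0, so corank 2. A Groebner basis of the Jacobian ideal J(f) in C{s,t} is {t^3, s^2}; counting standard monomials gives mu = 6. Corank 2; j^3 = s^3 is a perfect cube, so E-series; the 4-jet and mu = 6 give E_6.

E6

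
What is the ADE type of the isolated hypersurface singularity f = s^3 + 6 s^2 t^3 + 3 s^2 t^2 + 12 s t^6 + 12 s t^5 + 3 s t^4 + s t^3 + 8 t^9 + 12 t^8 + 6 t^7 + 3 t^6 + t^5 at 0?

E_7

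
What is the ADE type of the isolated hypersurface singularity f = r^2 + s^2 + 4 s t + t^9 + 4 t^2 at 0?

A8

The Hessian of f at 0 is [[2, 4, 0], [4, 8, 0], [0, 0, 2]] with rank 2, so corank 1. A Groebner basis of the Jacobian ideal J(f) in C{s,t,r} is {t^8, s + 2*t, r}; counting standard monomials gives mu = 8. Corank 1: A-series; mu = 8 gives A_8.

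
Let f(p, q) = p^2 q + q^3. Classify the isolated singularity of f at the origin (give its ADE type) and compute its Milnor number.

Type D_4, Milnor number mu = 4.

The Hessian of f at 0 is [[0, 0], [0, 0]] with rank 0, so corank 2. A Groebner basis of the Jacobian ideal J(f) in C{p,q} is {q^3, p^2 + 3*q^2, p*q}; counting standard monomials gives mu = 4. Corank 2; j^3 = q*(p^2 + q^2) splits into three distinct lines over C (the quadratic factor has nonzero discriminant), so D_4.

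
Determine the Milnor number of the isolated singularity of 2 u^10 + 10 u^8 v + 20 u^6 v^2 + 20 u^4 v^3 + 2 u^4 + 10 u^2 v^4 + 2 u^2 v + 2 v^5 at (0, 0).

6

The Hessian of f at 0 has rank 0. Corank 2; j^3 = 2*u^2*v has shape L^2 M (L != M), so D-series; mu = 6 gives D_6.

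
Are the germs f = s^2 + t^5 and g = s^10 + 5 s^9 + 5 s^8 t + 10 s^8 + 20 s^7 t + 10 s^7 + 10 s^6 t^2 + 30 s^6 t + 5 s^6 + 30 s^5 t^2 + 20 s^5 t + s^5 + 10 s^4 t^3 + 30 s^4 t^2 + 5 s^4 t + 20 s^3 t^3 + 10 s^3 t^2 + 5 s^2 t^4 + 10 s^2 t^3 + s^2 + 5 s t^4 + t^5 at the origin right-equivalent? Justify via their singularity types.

Yes.

The Hessian of f at 0 has rank 1. Corank 1: A-series; mu = 4 gives A_4. The Hessian of g at 0 has rank 1. Corank 1: A-series; mu = 4 gives A_4. Both have type A_4, hence right-equivalent.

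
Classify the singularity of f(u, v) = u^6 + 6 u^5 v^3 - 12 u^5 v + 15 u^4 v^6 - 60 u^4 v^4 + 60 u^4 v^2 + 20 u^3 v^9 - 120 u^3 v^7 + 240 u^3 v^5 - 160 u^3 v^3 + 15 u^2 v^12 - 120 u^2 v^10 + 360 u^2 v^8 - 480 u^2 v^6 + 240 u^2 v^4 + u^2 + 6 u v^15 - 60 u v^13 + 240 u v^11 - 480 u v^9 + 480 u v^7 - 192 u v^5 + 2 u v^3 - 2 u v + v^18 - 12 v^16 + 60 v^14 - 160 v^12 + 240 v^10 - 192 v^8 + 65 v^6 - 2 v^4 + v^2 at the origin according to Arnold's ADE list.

The Hessian of f at 0 has rank 1. Corank 1: A-series; mu = 5 gives A_5.

A_5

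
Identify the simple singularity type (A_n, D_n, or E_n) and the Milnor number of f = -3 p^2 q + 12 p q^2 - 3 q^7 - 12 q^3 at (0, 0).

Type D_8, Milnor number mu = 8.

The Hessian of f at 0 is [[0, 0], [0, 0]] with rank 0, so corank 2. A Groebner basis of the Jacobian ideal J(f) in C{p,q} is {p^2/7 + q^6 - 4*q^2/7, p^3 - 8*q^3, p*q - 2*q^2}; counting standard monomials gives mu = 8. Corank 2; j^3 = -3*q*(p - 2*q)^2 has shape L^2 M (L != M), so D-series; mu = 8 gives D_8.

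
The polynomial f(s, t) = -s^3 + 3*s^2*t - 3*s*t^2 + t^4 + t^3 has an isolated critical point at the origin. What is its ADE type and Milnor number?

The Hessian of f at 0 is [[0, 0], [0, 0]] with rank 0, so corank 2. A Groebner basis of the Jacobian ideal J(f) in C{s,t} is {t^3, s^2 - 2*s*t + t^2}; counting standard monomials gives mu = 6. Corank 2; j^3 = -(s - t)^3 is a perfect cube, so E-series; the 4-jet and mu = 6 give E_6.

Type E_{6}, Milnor number mu = 6.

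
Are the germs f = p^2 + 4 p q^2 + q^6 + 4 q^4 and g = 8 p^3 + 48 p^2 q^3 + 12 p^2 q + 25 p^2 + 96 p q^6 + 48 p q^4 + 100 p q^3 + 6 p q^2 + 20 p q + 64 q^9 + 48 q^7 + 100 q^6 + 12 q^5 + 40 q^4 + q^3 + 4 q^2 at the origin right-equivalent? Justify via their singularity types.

The Hessian of f at 0 is [[2, 0], [0, 0]] with rank 1, so corank 1. A Groebner basis of the Jacobian ideal J(f) in C{p,q} is {p^3, p^2*q, p/2 + q^2}; counting standard monomials gives mu = 5. Corank 1: A-series; mu = 5 gives A_5. The Hessian of g at 0 is [[50, 20], [20, 8]] with rank 1, so corank 1. A Groebner basis of the Jacobian ideal J(g) in C{p,q} is {q^2, p + 2*q/5}; counting standard monomials gives mu = 2. Corank 1: A-series; mu = 2 gives A_2. f is A_5 but g is A_2, hence not right-equivalent.

No.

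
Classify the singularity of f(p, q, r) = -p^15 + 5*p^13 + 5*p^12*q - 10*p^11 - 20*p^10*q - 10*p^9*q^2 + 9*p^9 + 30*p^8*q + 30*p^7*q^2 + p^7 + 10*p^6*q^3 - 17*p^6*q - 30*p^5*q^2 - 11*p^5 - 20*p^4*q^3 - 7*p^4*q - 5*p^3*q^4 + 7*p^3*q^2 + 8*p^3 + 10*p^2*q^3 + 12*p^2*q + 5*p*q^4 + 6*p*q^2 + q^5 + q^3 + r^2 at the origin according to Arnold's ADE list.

The Hessian of f at 0 has rank 1. Corank 2; j^3 = (2*p + q)^3 is a perfect cube, so E-series; the 5-jet and mu = 8 give E_8.

E_{8}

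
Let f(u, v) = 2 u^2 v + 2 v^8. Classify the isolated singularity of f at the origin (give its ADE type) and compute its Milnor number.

Type D_9, Milnor number mu = 9.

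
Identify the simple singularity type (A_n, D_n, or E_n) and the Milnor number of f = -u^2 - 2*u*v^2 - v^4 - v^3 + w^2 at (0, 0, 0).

Type A_{2}, Milnor number mu = 2.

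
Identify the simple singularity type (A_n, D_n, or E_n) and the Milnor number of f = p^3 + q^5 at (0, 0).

The Hessian of f at 0 is [[0, 0], [0, 0]] with rank 0, so corank 2. A Groebner basis of the Jacobian ideal J(f) in C{p,q} is {q^4, p^2}; counting standard monomials gives mu = 8. Corank 2; j^3 = p^3 is a perfect cube, so E-series; the 5-jet and mu = 8 give E_8.

Type E_{8}, Milnor number mu = 8.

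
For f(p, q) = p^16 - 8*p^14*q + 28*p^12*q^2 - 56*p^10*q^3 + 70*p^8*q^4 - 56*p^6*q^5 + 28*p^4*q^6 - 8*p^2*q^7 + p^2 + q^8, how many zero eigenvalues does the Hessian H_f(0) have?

1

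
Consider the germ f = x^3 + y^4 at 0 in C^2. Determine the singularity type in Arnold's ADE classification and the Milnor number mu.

Type E_{6}, Milnor number mu = 6.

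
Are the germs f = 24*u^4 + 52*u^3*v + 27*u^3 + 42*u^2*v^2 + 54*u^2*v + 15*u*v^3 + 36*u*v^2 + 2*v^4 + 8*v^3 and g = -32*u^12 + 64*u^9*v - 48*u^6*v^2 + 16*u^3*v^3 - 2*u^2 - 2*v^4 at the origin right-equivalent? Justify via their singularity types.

The Hessian of f at 0 is [[0, 0], [0, 0]] with rank 0, so corank 2. A Groebner basis of the Jacobian ideal J(f) in C{u,v} is {19683*u^2/4 + 6561*u*v + v^4 - 27*v^3/4 + 2187*v^2, u^3 + 189*u^2/2 + 126*u*v + v^3/6 + 42*v^2, u^2*v - 405*u^2/4 - 135*u*v - 11*v^3/36 - 45*v^2, 81*u^2 + u*v^2 + 108*u*v + 5*v^3/9 + 36*v^2}; counting standard monomials gives mu = 7. Corank 2; j^3 = (3*u + 2*v)^3 is a perfect cube, so E-series; the 4-jet and mu = 7 give E_7. The Hessian of g at 0 is [[-4, 0], [0, 0]] with rank 1, so corank 1. A Groebner basis of the Jacobian ideal J(g) in C{u,v} is {v^3, u}; counting standard monomials gives mu = 3. Corank 1: A-series; mu = 3 gives A_3. f is E_7 but g is A_3, hence not right-equivalent.

No.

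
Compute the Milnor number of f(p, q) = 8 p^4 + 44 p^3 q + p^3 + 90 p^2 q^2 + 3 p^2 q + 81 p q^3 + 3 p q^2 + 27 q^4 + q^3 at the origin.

7

The Hessian of f at 0 is [[0, 0], [0, 0]] with rank 0, so corank 2. A Groebner basis of the Jacobian ideal J(f) in C{p,q} is {3*p^2/4 + 3*p*q/2 + q^4 + q^3/4 + 3*q^2/4, p^3 + 15*p^2/4 + 15*p*q/2 + 9*q^3/4 + 15*q^2/4, p^2*q - 9*p^2/4 - 9*p*q/2 - 7*q^3/4 - 9*q^2/4, p^2 + p*q^2 + 2*p*q + 4*q^3/3 + q^2}; counting standard monomials gives mu = 7. Corank 2; j^3 = (p + q)^3 is a perfect cube, so E-series; the 4-jet and mu = 7 give E_7.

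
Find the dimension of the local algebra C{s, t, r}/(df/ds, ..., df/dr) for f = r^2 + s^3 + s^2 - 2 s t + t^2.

The Hessian of f at 0 has rank 2. Corank 1: A-series; mu = 2 gives A_2.

2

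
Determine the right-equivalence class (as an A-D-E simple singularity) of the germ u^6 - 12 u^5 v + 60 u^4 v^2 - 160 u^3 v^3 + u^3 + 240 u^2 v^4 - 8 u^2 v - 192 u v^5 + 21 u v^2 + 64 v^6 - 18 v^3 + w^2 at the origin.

D_{7}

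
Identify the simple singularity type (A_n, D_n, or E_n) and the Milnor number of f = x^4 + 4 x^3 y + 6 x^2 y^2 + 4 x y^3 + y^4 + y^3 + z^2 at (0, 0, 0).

Type E6, Milnor number mu = 6.

The Hessian of f at 0 has rank 1. Corank 2; j^3 = y^3 is a perfect cube, so E-series; the 4-jet and mu = 6 give E_6.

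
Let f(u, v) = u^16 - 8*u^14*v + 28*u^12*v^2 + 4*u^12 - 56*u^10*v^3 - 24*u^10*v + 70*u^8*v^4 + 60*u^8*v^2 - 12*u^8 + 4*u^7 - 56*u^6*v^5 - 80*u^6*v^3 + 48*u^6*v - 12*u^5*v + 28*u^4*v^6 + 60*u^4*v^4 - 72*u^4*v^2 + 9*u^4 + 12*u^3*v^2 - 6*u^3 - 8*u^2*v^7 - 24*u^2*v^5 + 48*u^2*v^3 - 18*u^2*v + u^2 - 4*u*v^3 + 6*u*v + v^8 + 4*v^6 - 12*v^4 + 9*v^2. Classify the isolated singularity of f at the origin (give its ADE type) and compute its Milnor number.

Type A_7, Milnor number mu = 7.

The Hessian of f at 0 has rank 1. Corank 1: A-series; mu = 7 gives A_7.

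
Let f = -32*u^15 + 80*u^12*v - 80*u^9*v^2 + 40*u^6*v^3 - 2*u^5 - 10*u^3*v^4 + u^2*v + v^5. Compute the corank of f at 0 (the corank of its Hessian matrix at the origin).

Hessian at 0 has rank 0.

2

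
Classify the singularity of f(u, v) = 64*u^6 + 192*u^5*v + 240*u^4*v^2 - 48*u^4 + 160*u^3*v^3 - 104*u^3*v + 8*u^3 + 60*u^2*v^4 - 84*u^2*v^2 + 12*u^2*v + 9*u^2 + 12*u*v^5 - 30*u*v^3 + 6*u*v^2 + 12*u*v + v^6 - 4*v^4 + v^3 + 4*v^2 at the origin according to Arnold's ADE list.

The Hessian of f at 0 has rank 1. Corank 1: A-series; mu = 2 gives A_2.

A_{2}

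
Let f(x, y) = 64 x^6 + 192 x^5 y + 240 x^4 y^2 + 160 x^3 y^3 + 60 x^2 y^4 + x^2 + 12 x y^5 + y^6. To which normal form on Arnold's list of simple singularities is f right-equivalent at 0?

The Hessian of f at 0 is [[2, 0], [0, 0]] with rank 1, so corank 1. A Groebner basis of the Jacobian ideal J(f) in C{x,y} is {y^5, x}; counting standard monomials gives mu = 5. Corank 1: A-series; mu = 5 gives A_5.

A_5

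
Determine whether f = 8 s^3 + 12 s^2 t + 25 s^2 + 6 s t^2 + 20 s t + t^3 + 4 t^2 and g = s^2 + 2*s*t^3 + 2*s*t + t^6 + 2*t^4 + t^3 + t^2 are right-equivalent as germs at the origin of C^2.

Yes.

The Hessian of f at 0 is [[50, 20], [20, 8]] with rank 1, so corank 1. A Groebner basis of the Jacobian ideal J(f) in C{s,t} is {t^2, s + 2*t/5}; counting standard monomials gives mu = 2. Corank 1: A-series; mu = 2 gives A_2. The Hessian of g at 0 is [[2, 2], [2, 2]] with rank 1, so corank 1. A Groebner basis of the Jacobian ideal J(g) in C{s,t} is {t^2, s + t}; counting standard monomials gives mu = 2. Corank 1: A-series; mu = 2 gives A_2. Both have type A_2, hence right-equivalent.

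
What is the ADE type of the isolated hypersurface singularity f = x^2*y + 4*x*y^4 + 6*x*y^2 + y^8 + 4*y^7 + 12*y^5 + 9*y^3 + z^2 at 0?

The Hessian of f at 0 has rank 1. Corank 2; j^3 = y*(x + 3*y)^2 has shape L^2 M (L != M), so D-series; mu = 9 gives D_9.

D_9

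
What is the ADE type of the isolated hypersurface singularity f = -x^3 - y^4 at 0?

E_6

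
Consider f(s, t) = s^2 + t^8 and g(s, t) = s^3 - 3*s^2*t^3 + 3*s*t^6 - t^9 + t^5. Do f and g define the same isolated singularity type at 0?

No.

The Hessian of f at 0 has rank 1. Corank 1: A-series; mu = 7 gives A_7. The Hessian of g at 0 has rank 0. Corank 2; j^3 = s^3 is a perfect cube, so E-series; the 5-jet and mu = 8 give E_8. f is A_7 but g is E_8, hence not right-equivalent.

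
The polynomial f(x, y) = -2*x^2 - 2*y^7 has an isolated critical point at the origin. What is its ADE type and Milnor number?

Type A6, Milnor number mu = 6.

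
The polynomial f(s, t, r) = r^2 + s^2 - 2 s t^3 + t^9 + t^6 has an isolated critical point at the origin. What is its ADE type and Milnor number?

The Hessian of f at 0 is [[2, 0, 0], [0, 0, 0], [0, 0, 2]] with rank 2, so corank 1. A Groebner basis of the Jacobian ideal J(f) in C{s,t,r} is {s^2*t^2, s^3, -s + t^3, r}; counting standard monomials gives mu = 8. Corank 1: A-series; mu = 8 gives A_8.

Type A_8, Milnor number mu = 8.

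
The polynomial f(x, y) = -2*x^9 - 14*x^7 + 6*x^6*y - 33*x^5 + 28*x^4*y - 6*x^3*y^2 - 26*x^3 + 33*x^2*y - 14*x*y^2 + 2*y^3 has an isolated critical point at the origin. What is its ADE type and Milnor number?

The Hessian of f at 0 has rank 0. Corank 2; j^3 = -(2*x - y)*(13*x^2 - 10*x*y + 2*y^2) splits into three distinct lines over C (the quadratic factor has nonzero discriminant), so D_4.

Type D_{4}, Milnor number mu = 4.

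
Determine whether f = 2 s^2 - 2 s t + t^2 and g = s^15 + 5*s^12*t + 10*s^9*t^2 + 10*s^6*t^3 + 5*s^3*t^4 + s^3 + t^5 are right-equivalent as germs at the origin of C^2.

The Hessian of f at 0 has rank 2. Corank 0: nondegenerate Morse point, so A_1. The Hessian of g at 0 has rank 0. Corank 2; j^3 = s^3 is a perfect cube, so E-series; the 5-jet and mu = 8 give E_8. f is A_1 but g is E_8, hence not right-equivalent.

No.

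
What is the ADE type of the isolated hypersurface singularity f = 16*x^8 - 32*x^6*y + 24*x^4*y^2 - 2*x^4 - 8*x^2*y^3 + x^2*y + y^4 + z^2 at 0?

The Hessian of f at 0 has rank 1. Corank 2; j^3 = x^2*y has shape L^2 M (L != M), so D-series; mu = 5 gives D_5.

D5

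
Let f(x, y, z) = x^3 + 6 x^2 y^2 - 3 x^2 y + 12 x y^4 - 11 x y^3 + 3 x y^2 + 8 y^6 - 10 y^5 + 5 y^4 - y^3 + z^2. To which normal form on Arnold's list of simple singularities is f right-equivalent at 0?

E_7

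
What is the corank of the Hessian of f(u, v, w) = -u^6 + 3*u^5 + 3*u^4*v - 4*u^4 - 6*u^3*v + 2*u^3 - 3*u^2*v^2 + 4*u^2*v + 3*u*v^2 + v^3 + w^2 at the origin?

Hessian at 0 has rank 1.

2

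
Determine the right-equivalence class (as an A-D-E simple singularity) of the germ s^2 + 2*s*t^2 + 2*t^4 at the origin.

A_3

The Hessian of f at 0 is [[2, 0], [0, 0]] with rank 1, so corank 1. A Groebner basis of the Jacobian ideal J(f) in C{s,t} is {s^2, s*t, s + t^2}; counting standard monomials gives mu = 3. Corank 1: A-series; mu = 3 gives A_3.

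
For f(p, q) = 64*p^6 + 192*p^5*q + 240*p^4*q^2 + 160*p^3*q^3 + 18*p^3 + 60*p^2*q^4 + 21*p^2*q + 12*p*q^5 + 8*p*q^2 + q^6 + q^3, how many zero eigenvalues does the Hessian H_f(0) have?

2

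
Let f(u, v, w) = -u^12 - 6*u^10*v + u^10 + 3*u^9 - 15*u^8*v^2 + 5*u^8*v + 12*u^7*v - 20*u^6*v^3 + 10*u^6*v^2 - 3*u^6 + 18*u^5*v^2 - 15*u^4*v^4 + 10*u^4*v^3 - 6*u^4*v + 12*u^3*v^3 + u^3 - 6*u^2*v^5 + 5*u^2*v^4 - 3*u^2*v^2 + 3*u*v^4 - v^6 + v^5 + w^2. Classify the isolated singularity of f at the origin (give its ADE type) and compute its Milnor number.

The Hessian of f at 0 is [[0, 0, 0], [0, 0, 0], [0, 0, 2]] with rank 1, so corank 2. A Groebner basis of the Jacobian ideal J(f) in C{u,v,w} is {v^4, u^3, -u^2/2 + u*v^2, w}; counting standard monomials gives mu = 8. Corank 2; j^3 = u^3 is a perfect cube, so E-series; the 5-jet and mu = 8 give E_8.

Type E_{8}, Milnor number mu = 8.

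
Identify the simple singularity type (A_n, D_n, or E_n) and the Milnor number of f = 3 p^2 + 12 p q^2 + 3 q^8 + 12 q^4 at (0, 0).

The Hessian of f at 0 is [[6, 0], [0, 0]] with rank 1, so corank 1. A Groebner basis of the Jacobian ideal J(f) in C{p,q} is {p^4, p^3*q, p/2 + q^2}; counting standard monomials gives mu = 7. Corank 1: A-series; mu = 7 gives A_7.

Type A_7, Milnor number mu = 7.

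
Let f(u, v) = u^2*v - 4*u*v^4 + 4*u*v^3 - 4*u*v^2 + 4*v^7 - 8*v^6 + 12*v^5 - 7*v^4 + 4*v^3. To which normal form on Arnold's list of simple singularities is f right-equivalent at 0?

D5

The Hessian of f at 0 has rank 0. Corank 2; j^3 = v*(u - 2*v)^2 has shape L^2 M (L != M), so D-series; mu = 5 gives D_5.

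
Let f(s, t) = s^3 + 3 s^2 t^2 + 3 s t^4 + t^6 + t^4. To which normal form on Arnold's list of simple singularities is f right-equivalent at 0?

E_6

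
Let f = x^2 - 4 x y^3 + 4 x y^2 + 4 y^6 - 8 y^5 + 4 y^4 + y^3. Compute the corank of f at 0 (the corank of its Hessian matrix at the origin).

1

The Hessian at 0 is [[2, 0], [0, 0]] of rank 1; hence corank 1.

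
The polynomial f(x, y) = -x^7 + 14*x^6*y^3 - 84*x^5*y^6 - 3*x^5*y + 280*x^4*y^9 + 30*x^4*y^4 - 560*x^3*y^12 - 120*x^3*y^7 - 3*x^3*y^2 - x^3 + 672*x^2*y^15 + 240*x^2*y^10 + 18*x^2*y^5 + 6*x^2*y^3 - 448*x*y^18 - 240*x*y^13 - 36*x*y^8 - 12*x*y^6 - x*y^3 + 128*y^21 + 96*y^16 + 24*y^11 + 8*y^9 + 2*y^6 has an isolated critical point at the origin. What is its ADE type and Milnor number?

Type E7, Milnor number mu = 7.

The Hessian of f at 0 has rank 0. Corank 2; j^3 = -x^3 is a perfect cube, so E-series; the 4-jet and mu = 7 give E_7.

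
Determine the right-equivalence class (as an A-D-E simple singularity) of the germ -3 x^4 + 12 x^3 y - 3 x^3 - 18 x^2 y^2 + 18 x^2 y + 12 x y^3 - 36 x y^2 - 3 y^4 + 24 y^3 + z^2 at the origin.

E_6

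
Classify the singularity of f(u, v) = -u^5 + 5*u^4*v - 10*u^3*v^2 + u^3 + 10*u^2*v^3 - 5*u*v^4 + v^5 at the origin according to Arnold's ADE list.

E8

The Hessian of f at 0 has rank 0. Corank 2; j^3 = u^3 is a perfect cube, so E-series; the 5-jet and mu = 8 give E_8.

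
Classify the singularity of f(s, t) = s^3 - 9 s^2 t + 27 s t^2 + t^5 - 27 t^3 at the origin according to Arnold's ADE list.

The Hessian of f at 0 has rank 0. Corank 2; j^3 = (s - 3*t)^3 is a perfect cube, so E-series; the 5-jet and mu = 8 give E_8.

E8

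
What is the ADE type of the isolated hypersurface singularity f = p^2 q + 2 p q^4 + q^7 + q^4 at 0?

The Hessian of f at 0 is [[0, 0], [0, 0]] with rank 0, so corank 2. A Groebner basis of the Jacobian ideal J(f) in C{p,q} is {p^3, p^2/4 + q^3, p*q}; counting standard monomials gives mu = 5. Corank 2; j^3 = p^2*q has shape L^2 M (L != M), so D-series; mu = 5 gives D_5.

D_5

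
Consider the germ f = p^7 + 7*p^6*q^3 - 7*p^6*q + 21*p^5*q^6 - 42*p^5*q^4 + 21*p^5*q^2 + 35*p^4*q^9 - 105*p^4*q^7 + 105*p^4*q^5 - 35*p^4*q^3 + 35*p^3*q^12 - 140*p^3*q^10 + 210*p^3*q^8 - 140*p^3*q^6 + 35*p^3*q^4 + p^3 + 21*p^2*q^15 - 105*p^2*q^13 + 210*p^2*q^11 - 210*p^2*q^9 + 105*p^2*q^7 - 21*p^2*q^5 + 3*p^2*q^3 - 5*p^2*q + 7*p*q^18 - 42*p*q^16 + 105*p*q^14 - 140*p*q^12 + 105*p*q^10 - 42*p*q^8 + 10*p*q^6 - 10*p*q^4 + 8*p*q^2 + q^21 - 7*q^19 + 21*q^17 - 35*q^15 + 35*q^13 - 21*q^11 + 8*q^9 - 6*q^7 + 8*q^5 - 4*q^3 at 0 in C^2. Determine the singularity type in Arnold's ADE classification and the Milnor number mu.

Type D_{8}, Milnor number mu = 8.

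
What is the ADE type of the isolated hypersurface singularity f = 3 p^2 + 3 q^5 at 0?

A4

The Hessian of f at 0 is [[6, 0], [0, 0]] with rank 1, so corank 1. A Groebner basis of the Jacobian ideal J(f) in C{p,q} is {q^4, p}; counting standard monomials gives mu = 4. Corank 1: A-series; mu = 4 gives A_4.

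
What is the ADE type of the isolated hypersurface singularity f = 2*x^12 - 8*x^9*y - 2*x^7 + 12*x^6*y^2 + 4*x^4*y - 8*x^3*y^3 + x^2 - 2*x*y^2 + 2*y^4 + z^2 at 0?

A_{3}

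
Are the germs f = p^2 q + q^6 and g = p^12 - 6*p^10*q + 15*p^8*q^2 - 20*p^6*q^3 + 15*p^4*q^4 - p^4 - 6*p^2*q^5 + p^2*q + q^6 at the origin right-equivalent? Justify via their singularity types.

Yes.

The Hessian of f at 0 has rank 0. Corank 2; j^3 = p^2*q has shape L^2 M (L != M), so D-series; mu = 7 gives D_7. The Hessian of g at 0 has rank 0. Corank 2; j^3 = p^2*q has shape L^2 M (L != M), so D-series; mu = 7 gives D_7. Both have type D_7, hence right-equivalent.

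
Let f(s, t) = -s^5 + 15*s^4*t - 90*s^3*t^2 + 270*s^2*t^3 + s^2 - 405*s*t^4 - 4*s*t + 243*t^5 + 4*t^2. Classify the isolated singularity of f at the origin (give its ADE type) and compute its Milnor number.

The Hessian of f at 0 is [[2, -4], [-4, 8]] with rank 1, so corank 1. A Groebner basis of the Jacobian ideal J(f) in C{s,t} is {t^4, s - 2*t}; counting standard monomials gives mu = 4. Corank 1: A-series; mu = 4 gives A_4.

Type A_{4}, Milnor number mu = 4.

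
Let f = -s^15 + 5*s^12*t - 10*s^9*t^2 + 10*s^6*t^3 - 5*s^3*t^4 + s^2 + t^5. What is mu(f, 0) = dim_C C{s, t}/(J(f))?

4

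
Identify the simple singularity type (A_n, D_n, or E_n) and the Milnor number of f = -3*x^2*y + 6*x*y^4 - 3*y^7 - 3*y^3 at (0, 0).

Type D_4, Milnor number mu = 4.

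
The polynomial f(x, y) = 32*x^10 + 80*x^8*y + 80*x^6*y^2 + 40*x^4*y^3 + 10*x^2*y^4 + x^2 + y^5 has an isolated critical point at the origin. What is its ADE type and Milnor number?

The Hessian of f at 0 is [[2, 0], [0, 0]] with rank 1, so corank 1. A Groebner basis of the Jacobian ideal J(f) in C{x,y} is {y^4, x}; counting standard monomials gives mu = 4. Corank 1: A-series; mu = 4 gives A_4.

Type A4, Milnor number mu = 4.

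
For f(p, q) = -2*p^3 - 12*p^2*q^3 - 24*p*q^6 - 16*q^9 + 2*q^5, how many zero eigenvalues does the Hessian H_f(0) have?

2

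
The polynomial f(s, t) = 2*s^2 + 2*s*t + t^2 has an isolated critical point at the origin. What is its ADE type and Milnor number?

The Hessian of f at 0 has rank 2. Corank 0: nondegenerate Morse point, so A_1.

Type A1, Milnor number mu = 1.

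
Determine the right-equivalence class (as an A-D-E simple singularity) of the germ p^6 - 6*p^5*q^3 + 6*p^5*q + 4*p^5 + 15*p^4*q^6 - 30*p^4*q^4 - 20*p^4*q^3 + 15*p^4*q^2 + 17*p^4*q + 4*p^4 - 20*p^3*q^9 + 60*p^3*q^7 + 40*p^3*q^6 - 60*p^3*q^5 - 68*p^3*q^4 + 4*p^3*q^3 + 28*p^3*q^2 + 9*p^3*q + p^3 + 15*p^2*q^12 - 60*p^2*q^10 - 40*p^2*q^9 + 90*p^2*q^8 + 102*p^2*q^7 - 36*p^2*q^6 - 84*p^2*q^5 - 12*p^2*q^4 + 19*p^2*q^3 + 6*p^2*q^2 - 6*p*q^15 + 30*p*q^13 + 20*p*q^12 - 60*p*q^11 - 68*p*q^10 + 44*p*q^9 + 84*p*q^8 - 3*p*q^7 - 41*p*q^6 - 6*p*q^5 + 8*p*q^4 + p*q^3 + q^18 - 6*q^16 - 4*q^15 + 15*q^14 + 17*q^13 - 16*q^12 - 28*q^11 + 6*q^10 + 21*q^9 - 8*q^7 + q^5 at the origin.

The Hessian of f at 0 has rank 0. Corank 2; j^3 = p^3 is a perfect cube, so E-series; the 4-jet and mu = 7 give E_7.

E_{7}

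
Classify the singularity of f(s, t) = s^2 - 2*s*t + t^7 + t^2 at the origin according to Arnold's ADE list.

A6

The Hessian of f at 0 has rank 1. Corank 1: A-series; mu = 6 gives A_6.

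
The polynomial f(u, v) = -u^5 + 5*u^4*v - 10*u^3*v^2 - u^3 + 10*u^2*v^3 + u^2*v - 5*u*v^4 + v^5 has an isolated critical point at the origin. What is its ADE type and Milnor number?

Type D_6, Milnor number mu = 6.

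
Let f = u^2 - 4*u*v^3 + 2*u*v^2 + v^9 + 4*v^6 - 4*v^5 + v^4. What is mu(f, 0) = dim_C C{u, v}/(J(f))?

The Hessian of f at 0 is [[2, 0], [0, 0]] with rank 1, so corank 1. A Groebner basis of the Jacobian ideal J(f) in C{u,v} is {u^2*v^2 + u^2*v + 3*u^2/4 + u*v^2 + u*v/8 + u/16 + v^2/16, u^3 - 3*u^2*v/2 - 5*u^2/4 - 7*u*v^2/4 - u*v/4 - u/8 - v^2/8, -u/2 + v^3 - v^2/2}; counting standard monomials gives mu = 8. Corank 1: A-series; mu = 8 gives A_8.

8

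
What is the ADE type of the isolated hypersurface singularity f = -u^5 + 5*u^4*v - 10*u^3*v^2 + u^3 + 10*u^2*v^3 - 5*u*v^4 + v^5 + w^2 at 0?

E_8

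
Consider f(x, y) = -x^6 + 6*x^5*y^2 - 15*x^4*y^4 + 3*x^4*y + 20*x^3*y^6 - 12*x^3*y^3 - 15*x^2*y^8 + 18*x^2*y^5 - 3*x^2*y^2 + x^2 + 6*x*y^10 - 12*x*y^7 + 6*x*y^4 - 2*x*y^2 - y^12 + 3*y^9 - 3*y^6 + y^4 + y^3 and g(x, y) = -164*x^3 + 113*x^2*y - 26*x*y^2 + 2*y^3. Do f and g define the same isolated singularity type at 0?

The Hessian of f at 0 has rank 1. Corank 1: A-series; mu = 2 gives A_2. The Hessian of g at 0 has rank 0. Corank 2; j^3 = -(4*x - y)*(41*x^2 - 18*x*y + 2*y^2) splits into three distinct lines over C (the quadratic factor has nonzero discriminant), so D_4. f is A_2 but g is D_4, hence not right-equivalent.

No.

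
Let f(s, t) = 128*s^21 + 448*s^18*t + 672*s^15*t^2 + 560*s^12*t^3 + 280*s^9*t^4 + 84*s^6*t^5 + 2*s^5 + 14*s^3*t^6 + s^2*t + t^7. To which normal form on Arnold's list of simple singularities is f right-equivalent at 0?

D8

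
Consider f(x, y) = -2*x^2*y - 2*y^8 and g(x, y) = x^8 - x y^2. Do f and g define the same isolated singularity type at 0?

The Hessian of f at 0 has rank 0. Corank 2; j^3 = -2*x^2*y has shape L^2 M (L != M), so D-series; mu = 9 gives D_9. The Hessian of g at 0 has rank 0. Corank 2; j^3 = -x*y^2 has shape L^2 M (L != M), so D-series; mu = 9 gives D_9. Both have type D_9, hence right-equivalent.

Yes.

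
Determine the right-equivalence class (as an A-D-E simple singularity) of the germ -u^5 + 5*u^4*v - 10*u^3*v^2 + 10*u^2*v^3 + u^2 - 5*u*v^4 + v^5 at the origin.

The Hessian of f at 0 has rank 1. Corank 1: A-series; mu = 4 gives A_4.

A_4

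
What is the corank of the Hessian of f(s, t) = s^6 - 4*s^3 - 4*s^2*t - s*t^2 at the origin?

2

Hessian at 0 has rank 0.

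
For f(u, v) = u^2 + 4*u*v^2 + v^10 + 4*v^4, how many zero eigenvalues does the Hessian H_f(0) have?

1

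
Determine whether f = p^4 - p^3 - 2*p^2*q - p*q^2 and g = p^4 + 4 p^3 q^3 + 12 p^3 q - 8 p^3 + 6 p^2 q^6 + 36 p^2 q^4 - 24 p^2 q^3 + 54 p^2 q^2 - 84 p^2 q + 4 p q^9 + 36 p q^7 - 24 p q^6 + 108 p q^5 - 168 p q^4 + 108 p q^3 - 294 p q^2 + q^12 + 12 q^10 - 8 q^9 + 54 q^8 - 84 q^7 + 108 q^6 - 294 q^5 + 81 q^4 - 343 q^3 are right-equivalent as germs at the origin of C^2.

No.

The Hessian of f at 0 is [[0, 0], [0, 0]] with rank 0, so corank 2. A Groebner basis of the Jacobian ideal J(f) in C{p,q} is {p*q^2 - p*q/4 - q^2/4, p*q/4 + q^3 + q^2/4, p^2 + p*q}; counting standard monomials gives mu = 5. Corank 2; j^3 = -p*(p + q)^2 has shape L^2 M (L != M), so D-series; mu = 5 gives D_5. The Hessian of g at 0 is [[0, 0], [0, 0]] with rank 0, so corank 2. A Groebner basis of the Jacobian ideal J(g) in C{p,q} is {q^4, p*q^2 + 10*q^3/3, p^2 + 7*p*q + 49*q^2/4}; counting standard monomials gives mu = 6. Corank 2; j^3 = -(2*p + 7*q)^3 is a perfect cube, so E-series; the 4-jet and mu = 6 give E_6. f is D_5 but g is E_6, hence not right-equivalent.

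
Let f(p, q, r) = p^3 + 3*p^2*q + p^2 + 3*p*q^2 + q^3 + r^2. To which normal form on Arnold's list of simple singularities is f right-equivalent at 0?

The Hessian of f at 0 has rank 2. Corank 1: A-series; mu = 2 gives A_2.

A_2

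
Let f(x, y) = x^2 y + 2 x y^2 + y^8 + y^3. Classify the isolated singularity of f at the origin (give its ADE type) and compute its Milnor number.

Type D_9, Milnor number mu = 9.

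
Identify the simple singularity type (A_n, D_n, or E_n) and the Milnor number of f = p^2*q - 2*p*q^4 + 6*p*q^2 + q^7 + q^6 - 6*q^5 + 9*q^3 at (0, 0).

Type D_7, Milnor number mu = 7.

The Hessian of f at 0 has rank 0. Corank 2; j^3 = q*(p + 3*q)^2 has shape L^2 M (L != M), so D-series; mu = 7 gives D_7.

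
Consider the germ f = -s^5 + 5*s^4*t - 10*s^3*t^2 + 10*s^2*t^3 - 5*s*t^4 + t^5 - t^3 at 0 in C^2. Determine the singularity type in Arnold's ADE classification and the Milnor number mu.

The Hessian of f at 0 has rank 0. Corank 2; j^3 = -t^3 is a perfect cube, so E-series; the 5-jet and mu = 8 give E_8.

Type E8, Milnor number mu = 8.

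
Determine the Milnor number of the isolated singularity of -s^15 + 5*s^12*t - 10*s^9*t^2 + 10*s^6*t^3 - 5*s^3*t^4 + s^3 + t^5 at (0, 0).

8

The Hessian of f at 0 is [[0, 0], [0, 0]] with rank 0, so corank 2. A Groebner basis of the Jacobian ideal J(f) in C{s,t} is {t^4, s^2}; counting standard monomials gives mu = 8. Corank 2; j^3 = s^3 is a perfect cube, so E-series; the 5-jet and mu = 8 give E_8.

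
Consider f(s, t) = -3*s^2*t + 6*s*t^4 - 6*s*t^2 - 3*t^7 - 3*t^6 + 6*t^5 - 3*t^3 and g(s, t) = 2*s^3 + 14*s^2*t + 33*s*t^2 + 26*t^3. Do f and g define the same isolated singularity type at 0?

No.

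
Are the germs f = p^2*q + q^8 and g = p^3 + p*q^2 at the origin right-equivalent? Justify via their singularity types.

No.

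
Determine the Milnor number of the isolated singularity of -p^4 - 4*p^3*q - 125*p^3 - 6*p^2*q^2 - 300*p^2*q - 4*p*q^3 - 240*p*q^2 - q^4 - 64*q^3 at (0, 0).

6

The Hessian of f at 0 has rank 0. Corank 2; j^3 = -(5*p + 4*q)^3 is a perfect cube, so E-series; the 4-jet and mu = 6 give E_6.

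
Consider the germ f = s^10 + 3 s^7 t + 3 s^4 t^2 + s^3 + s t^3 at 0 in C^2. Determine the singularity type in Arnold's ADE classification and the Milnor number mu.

The Hessian of f at 0 has rank 0. Corank 2; j^3 = s^3 is a perfect cube, so E-series; the 4-jet and mu = 7 give E_7.

Type E_7, Milnor number mu = 7.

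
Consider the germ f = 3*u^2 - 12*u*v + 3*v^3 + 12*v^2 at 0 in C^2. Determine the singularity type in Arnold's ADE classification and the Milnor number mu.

Type A_2, Milnor number mu = 2.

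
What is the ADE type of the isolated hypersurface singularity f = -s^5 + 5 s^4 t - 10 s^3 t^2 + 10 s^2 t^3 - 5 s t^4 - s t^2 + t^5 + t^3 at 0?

The Hessian of f at 0 has rank 0. Corank 2; j^3 = -t^2*(s - t) has shape L^2 M (L != M), so D-series; mu = 6 gives D_6.

D_6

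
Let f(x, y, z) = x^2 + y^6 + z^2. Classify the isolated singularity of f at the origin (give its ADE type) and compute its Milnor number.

Type A_{5}, Milnor number mu = 5.

The Hessian of f at 0 is [[2, 0, 0], [0, 0, 0], [0, 0, 2]] with rank 2, so corank 1. A Groebner basis of the Jacobian ideal J(f) in C{x,y,z} is {y^5, x, z}; counting standard monomials gives mu = 5. Corank 1: A-series; mu = 5 gives A_5.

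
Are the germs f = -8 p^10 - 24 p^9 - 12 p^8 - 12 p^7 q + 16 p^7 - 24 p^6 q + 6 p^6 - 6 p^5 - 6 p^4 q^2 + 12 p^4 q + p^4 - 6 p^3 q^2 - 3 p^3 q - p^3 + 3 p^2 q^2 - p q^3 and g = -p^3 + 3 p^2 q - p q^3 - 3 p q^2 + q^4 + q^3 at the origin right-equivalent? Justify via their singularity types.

The Hessian of f at 0 is [[0, 0], [0, 0]] with rank 0, so corank 2. A Groebner basis of the Jacobian ideal J(f) in C{p,q} is {3*p^2 + q^4 + q^3, p^3, p^2*q - p^2 - q^3/3, -2*p^2 + p*q^2 - 2*q^3/3}; counting standard monomials gives mu = 7. Corank 2; j^3 = -p^3 is a perfect cube, so E-series; the 4-jet and mu = 7 give E_7. The Hessian of g at 0 is [[0, 0], [0, 0]] with rank 0, so corank 2. A Groebner basis of the Jacobian ideal J(g) in C{p,q} is {p^3 - 3*p^2*q - 6*p^2 + 12*p*q - 6*q^2, 3*p^2 + p*q^2 - 6*p*q + 3*q^2, 3*p^2 - 6*p*q + q^3 + 3*q^2}; counting standard monomials gives mu = 7. Corank 2; j^3 = -(p - q)^3 is a perfect cube, so E-series; the 4-jet and mu = 7 give E_7. Both have type E_7, hence right-equivalent.

Yes.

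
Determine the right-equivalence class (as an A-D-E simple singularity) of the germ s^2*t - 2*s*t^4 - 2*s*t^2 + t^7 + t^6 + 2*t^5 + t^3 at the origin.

D_7

The Hessian of f at 0 is [[0, 0], [0, 0]] with rank 0, so corank 2. A Groebner basis of the Jacobian ideal J(f) in C{s,t} is {-s*t + t^4 + t^2, s^3 + s^2/2 - s*t - t^3 + t^2/2, s^2*t + s^2/3 - 2*s*t/3 - t^3 + t^2/3, s^2/6 + s*t^2 - s*t/3 - t^3 + t^2/6}; counting standard monomials gives mu = 7. Corank 2; j^3 = t*(s - t)^2 has shape L^2 M (L != M), so D-series; mu = 7 gives D_7.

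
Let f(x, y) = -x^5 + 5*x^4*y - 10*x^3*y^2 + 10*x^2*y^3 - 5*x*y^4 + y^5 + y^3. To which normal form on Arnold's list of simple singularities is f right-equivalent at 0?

The Hessian of f at 0 has rank 0. Corank 2; j^3 = y^3 is a perfect cube, so E-series; the 5-jet and mu = 8 give E_8.

E8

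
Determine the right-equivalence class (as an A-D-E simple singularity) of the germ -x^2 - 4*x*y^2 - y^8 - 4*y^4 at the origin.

The Hessian of f at 0 has rank 1. Corank 1: A-series; mu = 7 gives A_7.

A7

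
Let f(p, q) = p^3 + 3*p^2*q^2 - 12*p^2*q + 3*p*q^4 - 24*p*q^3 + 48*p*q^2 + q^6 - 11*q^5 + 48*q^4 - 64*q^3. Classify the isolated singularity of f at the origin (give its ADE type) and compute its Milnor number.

Type E_8, Milnor number mu = 8.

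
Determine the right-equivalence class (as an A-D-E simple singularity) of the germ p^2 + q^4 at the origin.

A_{3}

The Hessian of f at 0 is [[2, 0], [0, 0]] with rank 1, so corank 1. A Groebner basis of the Jacobian ideal J(f) in C{p,q} is {q^3, p}; counting standard monomials gives mu = 3. Corank 1: A-series; mu = 3 gives A_3.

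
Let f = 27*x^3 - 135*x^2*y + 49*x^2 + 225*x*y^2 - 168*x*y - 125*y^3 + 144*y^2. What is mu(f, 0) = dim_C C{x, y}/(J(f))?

2

The Hessian of f at 0 is [[98, -168], [-168, 288]] with rank 1, so corank 1. A Groebner basis of the Jacobian ideal J(f) in C{x,y} is {y^2, x - 12*y/7}; counting standard monomials gives mu = 2. Corank 1: A-series; mu = 2 gives A_2.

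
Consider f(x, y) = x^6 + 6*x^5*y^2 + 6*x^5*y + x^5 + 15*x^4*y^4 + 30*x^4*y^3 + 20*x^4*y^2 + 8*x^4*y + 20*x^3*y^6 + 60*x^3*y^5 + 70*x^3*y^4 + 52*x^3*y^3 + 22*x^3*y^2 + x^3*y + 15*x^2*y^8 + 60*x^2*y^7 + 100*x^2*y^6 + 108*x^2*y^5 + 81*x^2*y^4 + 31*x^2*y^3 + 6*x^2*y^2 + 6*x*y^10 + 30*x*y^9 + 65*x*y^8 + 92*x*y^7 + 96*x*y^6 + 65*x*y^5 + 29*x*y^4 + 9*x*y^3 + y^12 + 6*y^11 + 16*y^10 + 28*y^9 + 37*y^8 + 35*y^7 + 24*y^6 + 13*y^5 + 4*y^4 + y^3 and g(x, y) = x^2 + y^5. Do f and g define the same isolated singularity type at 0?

No.

The Hessian of f at 0 has rank 0. Corank 2; j^3 = y^3 is a perfect cube, so E-series; the 4-jet and mu = 7 give E_7. The Hessian of g at 0 has rank 1. Corank 1: A-series; mu = 4 gives A_4. f is E_7 but g is A_4, hence not right-equivalent.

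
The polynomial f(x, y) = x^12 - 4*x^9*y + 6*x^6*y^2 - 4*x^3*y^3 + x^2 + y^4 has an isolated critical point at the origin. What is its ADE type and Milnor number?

The Hessian of f at 0 has rank 1. Corank 1: A-series; mu = 3 gives A_3.

Type A_{3}, Milnor number mu = 3.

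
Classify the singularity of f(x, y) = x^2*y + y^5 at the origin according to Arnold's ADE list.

D_{6}

The Hessian of f at 0 has rank 0. Corank 2; j^3 = x^2*y has shape L^2 M (L != M), so D-series; mu = 6 gives D_6.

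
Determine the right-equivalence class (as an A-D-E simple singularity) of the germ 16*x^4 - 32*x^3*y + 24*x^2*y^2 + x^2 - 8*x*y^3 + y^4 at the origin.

A3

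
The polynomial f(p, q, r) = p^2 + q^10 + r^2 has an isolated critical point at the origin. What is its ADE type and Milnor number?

Type A9, Milnor number mu = 9.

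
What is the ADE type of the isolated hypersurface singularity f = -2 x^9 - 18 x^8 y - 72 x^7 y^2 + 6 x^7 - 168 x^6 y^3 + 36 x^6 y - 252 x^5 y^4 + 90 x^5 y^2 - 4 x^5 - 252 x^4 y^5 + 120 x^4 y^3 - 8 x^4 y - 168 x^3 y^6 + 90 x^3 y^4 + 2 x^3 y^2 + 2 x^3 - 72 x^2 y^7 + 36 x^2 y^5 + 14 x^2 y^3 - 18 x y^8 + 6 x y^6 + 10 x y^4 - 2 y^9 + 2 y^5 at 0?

The Hessian of f at 0 is [[0, 0], [0, 0]] with rank 0, so corank 2. A Groebner basis of the Jacobian ideal J(f) in C{x,y} is {-x^2/2 + x*y^3, 2*x^2 + y^4, x^3, x^2*y}; counting standard monomials gives mu = 8. Corank 2; j^3 = 2*x^3 is a perfect cube, so E-series; the 5-jet and mu = 8 give E_8.

E_8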